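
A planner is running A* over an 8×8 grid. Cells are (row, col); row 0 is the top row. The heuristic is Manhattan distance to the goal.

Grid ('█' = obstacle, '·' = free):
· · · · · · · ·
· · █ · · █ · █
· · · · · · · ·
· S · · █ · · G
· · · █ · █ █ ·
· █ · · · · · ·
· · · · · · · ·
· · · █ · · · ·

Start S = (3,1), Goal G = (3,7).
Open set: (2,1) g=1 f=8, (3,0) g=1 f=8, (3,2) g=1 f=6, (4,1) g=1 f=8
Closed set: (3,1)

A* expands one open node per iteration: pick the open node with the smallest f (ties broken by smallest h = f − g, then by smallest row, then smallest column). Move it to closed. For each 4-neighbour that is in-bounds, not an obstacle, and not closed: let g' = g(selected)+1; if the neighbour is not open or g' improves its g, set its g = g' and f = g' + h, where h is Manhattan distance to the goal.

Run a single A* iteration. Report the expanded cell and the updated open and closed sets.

expanded=(3,2); open=[(2,1) g=1 f=8, (2,2) g=2 f=8, (3,0) g=1 f=8, (3,3) g=2 f=6, (4,1) g=1 f=8, (4,2) g=2 f=8]; closed=[(3,1), (3,2)]

step 1: expand (3,2) (f=6, h=5) → closed; open now [(2,1) g=1 f=8, (2,2) g=2 f=8, (3,0) g=1 f=8, (3,3) g=2 f=6, (4,1) g=1 f=8, (4,2) g=2 f=8]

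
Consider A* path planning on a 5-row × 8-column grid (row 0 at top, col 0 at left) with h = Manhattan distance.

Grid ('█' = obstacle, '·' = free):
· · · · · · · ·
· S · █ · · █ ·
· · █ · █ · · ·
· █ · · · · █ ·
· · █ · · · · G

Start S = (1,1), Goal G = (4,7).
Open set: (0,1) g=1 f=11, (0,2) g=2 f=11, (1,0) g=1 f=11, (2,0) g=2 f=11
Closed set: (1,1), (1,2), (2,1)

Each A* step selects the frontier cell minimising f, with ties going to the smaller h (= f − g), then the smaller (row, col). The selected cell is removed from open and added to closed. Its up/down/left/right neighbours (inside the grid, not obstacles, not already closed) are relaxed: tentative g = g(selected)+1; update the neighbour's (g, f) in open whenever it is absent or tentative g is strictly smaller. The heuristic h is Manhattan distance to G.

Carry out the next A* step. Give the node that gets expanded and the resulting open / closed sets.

expanded=(0,2); open=[(0,1) g=1 f=11, (0,3) g=3 f=11, (1,0) g=1 f=11, (2,0) g=2 f=11]; closed=[(0,2), (1,1), (1,2), (2,1)]

step 1: expand (0,2) (f=11, h=9) → closed; open now [(0,1) g=1 f=11, (0,3) g=3 f=11, (1,0) g=1 f=11, (2,0) g=2 f=11]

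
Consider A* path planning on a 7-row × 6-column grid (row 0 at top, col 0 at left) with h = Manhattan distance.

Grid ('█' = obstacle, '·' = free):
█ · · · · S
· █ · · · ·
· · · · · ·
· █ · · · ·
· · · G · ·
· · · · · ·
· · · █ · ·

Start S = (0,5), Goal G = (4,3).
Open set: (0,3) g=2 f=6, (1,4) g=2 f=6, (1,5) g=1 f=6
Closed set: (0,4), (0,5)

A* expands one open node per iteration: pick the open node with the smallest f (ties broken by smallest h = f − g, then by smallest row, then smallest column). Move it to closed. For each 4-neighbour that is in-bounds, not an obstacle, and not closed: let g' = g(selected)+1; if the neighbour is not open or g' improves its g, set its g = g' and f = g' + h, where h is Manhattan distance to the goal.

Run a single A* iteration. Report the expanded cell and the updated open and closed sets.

expanded=(0,3); open=[(0,2) g=3 f=8, (1,3) g=3 f=6, (1,4) g=2 f=6, (1,5) g=1 f=6]; closed=[(0,3), (0,4), (0,5)]

step 1: expand (0,3) (f=6, h=4) → closed; open now [(0,2) g=3 f=8, (1,3) g=3 f=6, (1,4) g=2 f=6, (1,5) g=1 f=6]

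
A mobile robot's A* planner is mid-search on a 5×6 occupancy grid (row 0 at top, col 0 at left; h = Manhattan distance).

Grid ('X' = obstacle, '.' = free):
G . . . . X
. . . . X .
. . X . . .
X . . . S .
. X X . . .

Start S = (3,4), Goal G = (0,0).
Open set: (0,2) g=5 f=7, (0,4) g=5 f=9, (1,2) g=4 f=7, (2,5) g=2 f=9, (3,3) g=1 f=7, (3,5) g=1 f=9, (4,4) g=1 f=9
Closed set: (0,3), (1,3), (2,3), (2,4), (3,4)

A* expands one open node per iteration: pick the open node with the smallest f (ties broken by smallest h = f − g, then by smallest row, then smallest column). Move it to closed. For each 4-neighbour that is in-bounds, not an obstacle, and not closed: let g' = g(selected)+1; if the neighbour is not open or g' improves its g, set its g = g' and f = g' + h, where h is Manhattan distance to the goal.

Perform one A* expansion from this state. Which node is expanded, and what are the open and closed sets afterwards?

step 1: expand (0,2) (f=7, h=2) → closed; open now [(0,1) g=6 f=7, (0,4) g=5 f=9, (1,2) g=4 f=7, (2,5) g=2 f=9, (3,3) g=1 f=7, (3,5) g=1 f=9, (4,4) g=1 f=9]

expanded=(0,2); open=[(0,1) g=6 f=7, (0,4) g=5 f=9, (1,2) g=4 f=7, (2,5) g=2 f=9, (3,3) g=1 f=7, (3,5) g=1 f=9, (4,4) g=1 f=9]; closed=[(0,2), (0,3), (1,3), (2,3), (2,4), (3,4)]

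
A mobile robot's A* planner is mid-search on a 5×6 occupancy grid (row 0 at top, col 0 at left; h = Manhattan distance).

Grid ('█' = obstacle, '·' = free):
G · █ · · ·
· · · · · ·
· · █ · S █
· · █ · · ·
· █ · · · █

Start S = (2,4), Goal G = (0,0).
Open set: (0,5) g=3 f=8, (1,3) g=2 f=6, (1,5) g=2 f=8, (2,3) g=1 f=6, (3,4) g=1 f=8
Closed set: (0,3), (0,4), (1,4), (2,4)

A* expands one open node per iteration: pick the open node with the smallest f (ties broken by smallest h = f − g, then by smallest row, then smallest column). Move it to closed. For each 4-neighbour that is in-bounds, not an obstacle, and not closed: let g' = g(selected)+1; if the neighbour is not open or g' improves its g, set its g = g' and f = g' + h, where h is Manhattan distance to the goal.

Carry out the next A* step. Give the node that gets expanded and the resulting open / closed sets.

step 1: expand (1,3) (f=6, h=4) → closed; open now [(0,5) g=3 f=8, (1,2) g=3 f=6, (1,5) g=2 f=8, (2,3) g=1 f=6, (3,4) g=1 f=8]

expanded=(1,3); open=[(0,5) g=3 f=8, (1,2) g=3 f=6, (1,5) g=2 f=8, (2,3) g=1 f=6, (3,4) g=1 f=8]; closed=[(0,3), (0,4), (1,3), (1,4), (2,4)]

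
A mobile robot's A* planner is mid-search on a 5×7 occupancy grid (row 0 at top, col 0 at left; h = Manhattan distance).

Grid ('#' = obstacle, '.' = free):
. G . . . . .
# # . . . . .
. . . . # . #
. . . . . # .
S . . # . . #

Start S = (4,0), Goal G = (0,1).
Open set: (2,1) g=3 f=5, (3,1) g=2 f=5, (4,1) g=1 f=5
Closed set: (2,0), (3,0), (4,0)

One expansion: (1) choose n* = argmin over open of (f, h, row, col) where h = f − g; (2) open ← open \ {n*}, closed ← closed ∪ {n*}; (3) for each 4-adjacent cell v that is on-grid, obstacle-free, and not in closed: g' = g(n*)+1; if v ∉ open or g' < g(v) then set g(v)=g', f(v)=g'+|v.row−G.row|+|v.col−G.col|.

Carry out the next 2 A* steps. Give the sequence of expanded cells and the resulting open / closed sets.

step 1: expand (2,1) (f=5, h=2) → closed; open now [(2,2) g=4 f=7, (3,1) g=2 f=5, (4,1) g=1 f=5]
step 2: expand (3,1) (f=5, h=3) → closed; open now [(2,2) g=4 f=7, (3,2) g=3 f=7, (4,1) g=1 f=5]

order=[(2,1) → (3,1)]; open=[(2,2) g=4 f=7, (3,2) g=3 f=7, (4,1) g=1 f=5]; closed=[(2,0), (2,1), (3,0), (3,1), (4,0)]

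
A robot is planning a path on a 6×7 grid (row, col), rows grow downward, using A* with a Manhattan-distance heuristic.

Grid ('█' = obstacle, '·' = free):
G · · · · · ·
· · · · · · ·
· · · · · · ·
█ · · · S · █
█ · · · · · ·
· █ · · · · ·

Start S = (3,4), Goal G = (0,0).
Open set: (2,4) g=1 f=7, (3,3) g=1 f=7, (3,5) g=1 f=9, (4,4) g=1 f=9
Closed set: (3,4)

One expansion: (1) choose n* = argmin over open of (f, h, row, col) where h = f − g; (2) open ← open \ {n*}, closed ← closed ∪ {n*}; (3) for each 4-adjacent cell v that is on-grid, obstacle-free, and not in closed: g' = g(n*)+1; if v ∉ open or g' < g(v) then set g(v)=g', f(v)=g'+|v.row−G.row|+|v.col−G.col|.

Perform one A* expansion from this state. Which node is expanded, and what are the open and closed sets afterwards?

expanded=(2,4); open=[(1,4) g=2 f=7, (2,3) g=2 f=7, (2,5) g=2 f=9, (3,3) g=1 f=7, (3,5) g=1 f=9, (4,4) g=1 f=9]; closed=[(2,4), (3,4)]

step 1: expand (2,4) (f=7, h=6) → closed; open now [(1,4) g=2 f=7, (2,3) g=2 f=7, (2,5) g=2 f=9, (3,3) g=1 f=7, (3,5) g=1 f=9, (4,4) g=1 f=9]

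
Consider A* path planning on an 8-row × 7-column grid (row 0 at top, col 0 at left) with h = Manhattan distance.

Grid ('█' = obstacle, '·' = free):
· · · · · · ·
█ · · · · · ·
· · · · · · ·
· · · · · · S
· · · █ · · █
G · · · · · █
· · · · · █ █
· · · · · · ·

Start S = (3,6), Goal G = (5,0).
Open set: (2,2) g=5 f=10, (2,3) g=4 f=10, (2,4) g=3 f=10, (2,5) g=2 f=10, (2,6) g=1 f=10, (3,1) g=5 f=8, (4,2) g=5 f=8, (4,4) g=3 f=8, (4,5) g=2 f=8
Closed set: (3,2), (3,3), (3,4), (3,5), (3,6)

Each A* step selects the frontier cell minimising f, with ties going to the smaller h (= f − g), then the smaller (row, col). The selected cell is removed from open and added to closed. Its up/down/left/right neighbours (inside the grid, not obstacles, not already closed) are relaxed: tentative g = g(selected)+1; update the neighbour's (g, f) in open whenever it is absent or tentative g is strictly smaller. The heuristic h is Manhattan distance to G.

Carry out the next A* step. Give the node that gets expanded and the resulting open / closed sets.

step 1: expand (3,1) (f=8, h=3) → closed; open now [(2,1) g=6 f=10, (2,2) g=5 f=10, (2,3) g=4 f=10, (2,4) g=3 f=10, (2,5) g=2 f=10, (2,6) g=1 f=10, (3,0) g=6 f=8, (4,1) g=6 f=8, (4,2) g=5 f=8, (4,4) g=3 f=8, (4,5) g=2 f=8]

expanded=(3,1); open=[(2,1) g=6 f=10, (2,2) g=5 f=10, (2,3) g=4 f=10, (2,4) g=3 f=10, (2,5) g=2 f=10, (2,6) g=1 f=10, (3,0) g=6 f=8, (4,1) g=6 f=8, (4,2) g=5 f=8, (4,4) g=3 f=8, (4,5) g=2 f=8]; closed=[(3,1), (3,2), (3,3), (3,4), (3,5), (3,6)]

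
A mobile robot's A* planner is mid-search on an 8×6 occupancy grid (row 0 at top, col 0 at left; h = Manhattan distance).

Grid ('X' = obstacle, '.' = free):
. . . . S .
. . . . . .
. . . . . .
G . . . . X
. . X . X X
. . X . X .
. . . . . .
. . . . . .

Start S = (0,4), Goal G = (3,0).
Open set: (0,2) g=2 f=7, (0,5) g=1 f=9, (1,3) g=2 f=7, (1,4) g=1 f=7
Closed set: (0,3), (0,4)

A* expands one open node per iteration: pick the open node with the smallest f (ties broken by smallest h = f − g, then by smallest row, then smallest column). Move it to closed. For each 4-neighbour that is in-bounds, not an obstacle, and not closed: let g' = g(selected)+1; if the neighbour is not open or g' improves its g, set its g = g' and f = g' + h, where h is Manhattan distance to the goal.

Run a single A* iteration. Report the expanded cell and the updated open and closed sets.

step 1: expand (0,2) (f=7, h=5) → closed; open now [(0,1) g=3 f=7, (0,5) g=1 f=9, (1,2) g=3 f=7, (1,3) g=2 f=7, (1,4) g=1 f=7]

expanded=(0,2); open=[(0,1) g=3 f=7, (0,5) g=1 f=9, (1,2) g=3 f=7, (1,3) g=2 f=7, (1,4) g=1 f=7]; closed=[(0,2), (0,3), (0,4)]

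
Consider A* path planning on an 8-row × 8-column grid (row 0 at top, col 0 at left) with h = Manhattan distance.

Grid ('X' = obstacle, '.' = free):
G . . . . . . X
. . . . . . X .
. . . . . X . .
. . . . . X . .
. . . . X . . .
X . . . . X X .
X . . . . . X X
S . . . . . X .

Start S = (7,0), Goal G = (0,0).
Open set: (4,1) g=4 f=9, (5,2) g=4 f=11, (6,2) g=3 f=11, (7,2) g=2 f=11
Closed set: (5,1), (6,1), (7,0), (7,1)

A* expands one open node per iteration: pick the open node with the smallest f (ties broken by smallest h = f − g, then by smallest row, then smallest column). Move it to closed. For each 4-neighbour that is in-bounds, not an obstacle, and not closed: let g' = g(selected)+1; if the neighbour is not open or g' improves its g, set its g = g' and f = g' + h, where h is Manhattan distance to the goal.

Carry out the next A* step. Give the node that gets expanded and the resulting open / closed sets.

step 1: expand (4,1) (f=9, h=5) → closed; open now [(3,1) g=5 f=9, (4,0) g=5 f=9, (4,2) g=5 f=11, (5,2) g=4 f=11, (6,2) g=3 f=11, (7,2) g=2 f=11]

expanded=(4,1); open=[(3,1) g=5 f=9, (4,0) g=5 f=9, (4,2) g=5 f=11, (5,2) g=4 f=11, (6,2) g=3 f=11, (7,2) g=2 f=11]; closed=[(4,1), (5,1), (6,1), (7,0), (7,1)]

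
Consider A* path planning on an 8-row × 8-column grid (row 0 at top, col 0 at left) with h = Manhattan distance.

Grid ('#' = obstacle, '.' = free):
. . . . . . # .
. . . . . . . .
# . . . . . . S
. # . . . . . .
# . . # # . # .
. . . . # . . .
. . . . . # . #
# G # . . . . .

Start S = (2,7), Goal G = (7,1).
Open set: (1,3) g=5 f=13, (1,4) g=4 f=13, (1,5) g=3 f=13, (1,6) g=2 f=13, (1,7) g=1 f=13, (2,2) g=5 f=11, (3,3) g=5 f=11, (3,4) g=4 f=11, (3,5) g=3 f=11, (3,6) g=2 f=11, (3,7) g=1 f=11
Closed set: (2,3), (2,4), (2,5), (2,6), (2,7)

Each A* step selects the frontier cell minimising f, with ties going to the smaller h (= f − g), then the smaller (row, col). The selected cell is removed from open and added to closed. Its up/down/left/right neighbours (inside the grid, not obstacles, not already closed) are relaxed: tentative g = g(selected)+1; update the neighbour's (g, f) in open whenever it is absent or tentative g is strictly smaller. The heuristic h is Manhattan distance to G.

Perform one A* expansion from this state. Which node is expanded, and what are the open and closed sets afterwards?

expanded=(2,2); open=[(1,2) g=6 f=13, (1,3) g=5 f=13, (1,4) g=4 f=13, (1,5) g=3 f=13, (1,6) g=2 f=13, (1,7) g=1 f=13, (2,1) g=6 f=11, (3,2) g=6 f=11, (3,3) g=5 f=11, (3,4) g=4 f=11, (3,5) g=3 f=11, (3,6) g=2 f=11, (3,7) g=1 f=11]; closed=[(2,2), (2,3), (2,4), (2,5), (2,6), (2,7)]

step 1: expand (2,2) (f=11, h=6) → closed; open now [(1,2) g=6 f=13, (1,3) g=5 f=13, (1,4) g=4 f=13, (1,5) g=3 f=13, (1,6) g=2 f=13, (1,7) g=1 f=13, (2,1) g=6 f=11, (3,2) g=6 f=11, (3,3) g=5 f=11, (3,4) g=4 f=11, (3,5) g=3 f=11, (3,6) g=2 f=11, (3,7) g=1 f=11]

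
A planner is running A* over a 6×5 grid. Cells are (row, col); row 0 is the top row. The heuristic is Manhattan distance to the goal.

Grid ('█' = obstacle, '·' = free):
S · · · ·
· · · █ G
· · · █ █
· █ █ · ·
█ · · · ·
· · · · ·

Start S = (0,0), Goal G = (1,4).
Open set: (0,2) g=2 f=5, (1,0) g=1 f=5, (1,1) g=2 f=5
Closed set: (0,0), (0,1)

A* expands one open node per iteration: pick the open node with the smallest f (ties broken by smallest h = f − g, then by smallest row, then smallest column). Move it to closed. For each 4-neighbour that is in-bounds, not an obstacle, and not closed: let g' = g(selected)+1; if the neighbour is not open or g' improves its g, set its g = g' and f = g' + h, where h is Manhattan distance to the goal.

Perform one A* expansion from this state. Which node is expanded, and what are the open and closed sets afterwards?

step 1: expand (0,2) (f=5, h=3) → closed; open now [(0,3) g=3 f=5, (1,0) g=1 f=5, (1,1) g=2 f=5, (1,2) g=3 f=5]

expanded=(0,2); open=[(0,3) g=3 f=5, (1,0) g=1 f=5, (1,1) g=2 f=5, (1,2) g=3 f=5]; closed=[(0,0), (0,1), (0,2)]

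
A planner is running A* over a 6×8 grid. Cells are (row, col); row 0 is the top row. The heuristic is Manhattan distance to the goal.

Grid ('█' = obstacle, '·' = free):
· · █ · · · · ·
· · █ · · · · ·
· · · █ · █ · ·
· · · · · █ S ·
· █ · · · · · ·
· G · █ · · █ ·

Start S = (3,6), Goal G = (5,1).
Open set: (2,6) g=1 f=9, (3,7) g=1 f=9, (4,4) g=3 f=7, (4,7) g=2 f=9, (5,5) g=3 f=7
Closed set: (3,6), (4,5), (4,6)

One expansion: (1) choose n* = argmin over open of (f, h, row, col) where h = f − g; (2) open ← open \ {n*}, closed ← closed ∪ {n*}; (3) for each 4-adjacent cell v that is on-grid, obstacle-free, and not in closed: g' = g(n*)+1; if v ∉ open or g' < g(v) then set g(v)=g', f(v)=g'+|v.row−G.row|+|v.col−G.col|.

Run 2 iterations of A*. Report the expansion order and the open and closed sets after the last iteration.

order=[(4,4) → (4,3)]; open=[(2,6) g=1 f=9, (3,3) g=5 f=9, (3,4) g=4 f=9, (3,7) g=1 f=9, (4,2) g=5 f=7, (4,7) g=2 f=9, (5,4) g=4 f=7, (5,5) g=3 f=7]; closed=[(3,6), (4,3), (4,4), (4,5), (4,6)]

step 1: expand (4,4) (f=7, h=4) → closed; open now [(2,6) g=1 f=9, (3,4) g=4 f=9, (3,7) g=1 f=9, (4,3) g=4 f=7, (4,7) g=2 f=9, (5,4) g=4 f=7, (5,5) g=3 f=7]
step 2: expand (4,3) (f=7, h=3) → closed; open now [(2,6) g=1 f=9, (3,3) g=5 f=9, (3,4) g=4 f=9, (3,7) g=1 f=9, (4,2) g=5 f=7, (4,7) g=2 f=9, (5,4) g=4 f=7, (5,5) g=3 f=7]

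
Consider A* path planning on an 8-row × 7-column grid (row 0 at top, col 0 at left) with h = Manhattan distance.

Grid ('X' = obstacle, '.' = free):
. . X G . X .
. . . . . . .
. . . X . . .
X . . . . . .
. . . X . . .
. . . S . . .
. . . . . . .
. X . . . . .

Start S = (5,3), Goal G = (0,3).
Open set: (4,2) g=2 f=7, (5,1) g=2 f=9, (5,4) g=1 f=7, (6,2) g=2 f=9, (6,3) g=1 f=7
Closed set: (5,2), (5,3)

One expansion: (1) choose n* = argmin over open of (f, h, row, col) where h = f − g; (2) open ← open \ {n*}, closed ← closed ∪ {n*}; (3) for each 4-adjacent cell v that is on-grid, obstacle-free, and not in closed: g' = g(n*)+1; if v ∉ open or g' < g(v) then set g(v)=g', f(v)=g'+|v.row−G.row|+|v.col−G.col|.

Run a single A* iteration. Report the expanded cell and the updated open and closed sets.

step 1: expand (4,2) (f=7, h=5) → closed; open now [(3,2) g=3 f=7, (4,1) g=3 f=9, (5,1) g=2 f=9, (5,4) g=1 f=7, (6,2) g=2 f=9, (6,3) g=1 f=7]

expanded=(4,2); open=[(3,2) g=3 f=7, (4,1) g=3 f=9, (5,1) g=2 f=9, (5,4) g=1 f=7, (6,2) g=2 f=9, (6,3) g=1 f=7]; closed=[(4,2), (5,2), (5,3)]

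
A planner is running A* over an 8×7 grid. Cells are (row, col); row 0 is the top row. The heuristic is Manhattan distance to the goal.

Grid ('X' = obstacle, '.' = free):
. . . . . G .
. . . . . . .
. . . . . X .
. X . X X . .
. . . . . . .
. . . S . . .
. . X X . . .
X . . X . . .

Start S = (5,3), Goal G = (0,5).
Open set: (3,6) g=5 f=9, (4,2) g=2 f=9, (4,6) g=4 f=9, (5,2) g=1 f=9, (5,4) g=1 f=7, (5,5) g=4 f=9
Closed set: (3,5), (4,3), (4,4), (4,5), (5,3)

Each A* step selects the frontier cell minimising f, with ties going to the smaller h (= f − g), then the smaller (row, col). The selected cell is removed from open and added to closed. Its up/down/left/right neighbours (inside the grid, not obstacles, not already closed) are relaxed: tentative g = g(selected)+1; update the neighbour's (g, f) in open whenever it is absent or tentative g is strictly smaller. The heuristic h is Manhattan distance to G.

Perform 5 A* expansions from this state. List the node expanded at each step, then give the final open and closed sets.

step 1: expand (5,4) (f=7, h=6) → closed; open now [(3,6) g=5 f=9, (4,2) g=2 f=9, (4,6) g=4 f=9, (5,2) g=1 f=9, (5,5) g=2 f=7, (6,4) g=2 f=9]
step 2: expand (5,5) (f=7, h=5) → closed; open now [(3,6) g=5 f=9, (4,2) g=2 f=9, (4,6) g=4 f=9, (5,2) g=1 f=9, (5,6) g=3 f=9, (6,4) g=2 f=9, (6,5) g=3 f=9]
step 3: expand (3,6) (f=9, h=4) → closed; open now [(2,6) g=6 f=9, (4,2) g=2 f=9, (4,6) g=4 f=9, (5,2) g=1 f=9, (5,6) g=3 f=9, (6,4) g=2 f=9, (6,5) g=3 f=9]
step 4: expand (2,6) (f=9, h=3) → closed; open now [(1,6) g=7 f=9, (4,2) g=2 f=9, (4,6) g=4 f=9, (5,2) g=1 f=9, (5,6) g=3 f=9, (6,4) g=2 f=9, (6,5) g=3 f=9]
step 5: expand (1,6) (f=9, h=2) → closed; open now [(0,6) g=8 f=9, (1,5) g=8 f=9, (4,2) g=2 f=9, (4,6) g=4 f=9, (5,2) g=1 f=9, (5,6) g=3 f=9, (6,4) g=2 f=9, (6,5) g=3 f=9]

order=[(5,4) → (5,5) → (3,6) → (2,6) → (1,6)]; open=[(0,6) g=8 f=9, (1,5) g=8 f=9, (4,2) g=2 f=9, (4,6) g=4 f=9, (5,2) g=1 f=9, (5,6) g=3 f=9, (6,4) g=2 f=9, (6,5) g=3 f=9]; closed=[(1,6), (2,6), (3,5), (3,6), (4,3), (4,4), (4,5), (5,3), (5,4), (5,5)]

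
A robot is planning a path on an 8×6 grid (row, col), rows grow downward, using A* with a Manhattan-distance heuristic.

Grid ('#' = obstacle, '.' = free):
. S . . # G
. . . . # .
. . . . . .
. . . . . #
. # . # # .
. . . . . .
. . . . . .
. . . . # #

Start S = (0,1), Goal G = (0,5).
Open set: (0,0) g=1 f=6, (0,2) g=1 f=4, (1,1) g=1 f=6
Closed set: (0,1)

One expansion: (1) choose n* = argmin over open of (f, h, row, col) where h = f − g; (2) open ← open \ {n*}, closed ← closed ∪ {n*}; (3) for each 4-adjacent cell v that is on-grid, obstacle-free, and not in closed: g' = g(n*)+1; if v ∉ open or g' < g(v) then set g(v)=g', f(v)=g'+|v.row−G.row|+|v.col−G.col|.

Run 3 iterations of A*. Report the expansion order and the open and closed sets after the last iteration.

order=[(0,2) → (0,3) → (1,3)]; open=[(0,0) g=1 f=6, (1,1) g=1 f=6, (1,2) g=2 f=6, (2,3) g=4 f=8]; closed=[(0,1), (0,2), (0,3), (1,3)]

step 1: expand (0,2) (f=4, h=3) → closed; open now [(0,0) g=1 f=6, (0,3) g=2 f=4, (1,1) g=1 f=6, (1,2) g=2 f=6]
step 2: expand (0,3) (f=4, h=2) → closed; open now [(0,0) g=1 f=6, (1,1) g=1 f=6, (1,2) g=2 f=6, (1,3) g=3 f=6]
step 3: expand (1,3) (f=6, h=3) → closed; open now [(0,0) g=1 f=6, (1,1) g=1 f=6, (1,2) g=2 f=6, (2,3) g=4 f=8]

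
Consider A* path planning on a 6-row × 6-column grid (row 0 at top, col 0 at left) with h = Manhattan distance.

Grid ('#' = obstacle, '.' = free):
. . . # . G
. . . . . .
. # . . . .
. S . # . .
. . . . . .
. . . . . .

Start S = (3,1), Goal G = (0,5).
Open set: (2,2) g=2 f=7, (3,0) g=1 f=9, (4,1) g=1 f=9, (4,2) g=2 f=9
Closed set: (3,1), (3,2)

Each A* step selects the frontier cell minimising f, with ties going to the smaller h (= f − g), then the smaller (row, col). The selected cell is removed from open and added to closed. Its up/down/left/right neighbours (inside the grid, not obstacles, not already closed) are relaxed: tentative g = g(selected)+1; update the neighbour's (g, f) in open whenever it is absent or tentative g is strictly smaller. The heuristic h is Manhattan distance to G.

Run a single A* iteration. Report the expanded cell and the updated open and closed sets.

step 1: expand (2,2) (f=7, h=5) → closed; open now [(1,2) g=3 f=7, (2,3) g=3 f=7, (3,0) g=1 f=9, (4,1) g=1 f=9, (4,2) g=2 f=9]

expanded=(2,2); open=[(1,2) g=3 f=7, (2,3) g=3 f=7, (3,0) g=1 f=9, (4,1) g=1 f=9, (4,2) g=2 f=9]; closed=[(2,2), (3,1), (3,2)]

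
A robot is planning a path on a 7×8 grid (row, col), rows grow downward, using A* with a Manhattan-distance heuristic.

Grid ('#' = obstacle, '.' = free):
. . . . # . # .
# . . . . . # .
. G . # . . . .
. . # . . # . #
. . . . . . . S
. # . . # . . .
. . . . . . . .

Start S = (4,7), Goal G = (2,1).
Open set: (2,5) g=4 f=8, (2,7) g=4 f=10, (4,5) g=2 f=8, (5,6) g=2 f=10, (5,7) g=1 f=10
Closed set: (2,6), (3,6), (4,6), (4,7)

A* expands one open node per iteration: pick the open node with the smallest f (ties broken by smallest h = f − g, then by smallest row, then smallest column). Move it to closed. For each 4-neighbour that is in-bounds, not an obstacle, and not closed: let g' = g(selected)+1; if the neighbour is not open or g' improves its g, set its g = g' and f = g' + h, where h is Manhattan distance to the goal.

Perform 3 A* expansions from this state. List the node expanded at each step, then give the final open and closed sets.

order=[(2,5) → (2,4) → (4,5)]; open=[(1,4) g=6 f=10, (1,5) g=5 f=10, (2,7) g=4 f=10, (3,4) g=6 f=10, (4,4) g=3 f=8, (5,5) g=3 f=10, (5,6) g=2 f=10, (5,7) g=1 f=10]; closed=[(2,4), (2,5), (2,6), (3,6), (4,5), (4,6), (4,7)]

step 1: expand (2,5) (f=8, h=4) → closed; open now [(1,5) g=5 f=10, (2,4) g=5 f=8, (2,7) g=4 f=10, (4,5) g=2 f=8, (5,6) g=2 f=10, (5,7) g=1 f=10]
step 2: expand (2,4) (f=8, h=3) → closed; open now [(1,4) g=6 f=10, (1,5) g=5 f=10, (2,7) g=4 f=10, (3,4) g=6 f=10, (4,5) g=2 f=8, (5,6) g=2 f=10, (5,7) g=1 f=10]
step 3: expand (4,5) (f=8, h=6) → closed; open now [(1,4) g=6 f=10, (1,5) g=5 f=10, (2,7) g=4 f=10, (3,4) g=6 f=10, (4,4) g=3 f=8, (5,5) g=3 f=10, (5,6) g=2 f=10, (5,7) g=1 f=10]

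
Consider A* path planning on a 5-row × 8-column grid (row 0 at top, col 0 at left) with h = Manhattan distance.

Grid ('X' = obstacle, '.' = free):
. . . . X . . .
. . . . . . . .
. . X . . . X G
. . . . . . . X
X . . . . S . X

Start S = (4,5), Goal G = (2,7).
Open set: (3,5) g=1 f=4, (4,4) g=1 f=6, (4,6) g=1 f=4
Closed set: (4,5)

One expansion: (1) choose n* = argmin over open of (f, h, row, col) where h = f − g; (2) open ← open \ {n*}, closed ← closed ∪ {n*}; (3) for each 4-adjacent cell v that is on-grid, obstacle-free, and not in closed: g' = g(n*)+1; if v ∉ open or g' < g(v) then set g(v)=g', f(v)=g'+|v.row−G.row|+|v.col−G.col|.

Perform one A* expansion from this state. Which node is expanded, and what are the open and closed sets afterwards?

expanded=(3,5); open=[(2,5) g=2 f=4, (3,4) g=2 f=6, (3,6) g=2 f=4, (4,4) g=1 f=6, (4,6) g=1 f=4]; closed=[(3,5), (4,5)]

step 1: expand (3,5) (f=4, h=3) → closed; open now [(2,5) g=2 f=4, (3,4) g=2 f=6, (3,6) g=2 f=4, (4,4) g=1 f=6, (4,6) g=1 f=4]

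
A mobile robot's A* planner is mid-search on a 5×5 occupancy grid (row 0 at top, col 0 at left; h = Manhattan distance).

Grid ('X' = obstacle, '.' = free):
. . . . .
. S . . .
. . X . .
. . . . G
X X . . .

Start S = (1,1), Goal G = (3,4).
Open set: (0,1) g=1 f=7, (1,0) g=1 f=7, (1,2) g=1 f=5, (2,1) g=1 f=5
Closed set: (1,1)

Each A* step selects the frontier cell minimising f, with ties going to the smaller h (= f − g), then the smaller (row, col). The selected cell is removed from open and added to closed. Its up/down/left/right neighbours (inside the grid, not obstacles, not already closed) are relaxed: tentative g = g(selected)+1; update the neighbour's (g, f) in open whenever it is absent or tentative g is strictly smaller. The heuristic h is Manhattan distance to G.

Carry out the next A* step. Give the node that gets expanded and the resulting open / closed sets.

expanded=(1,2); open=[(0,1) g=1 f=7, (0,2) g=2 f=7, (1,0) g=1 f=7, (1,3) g=2 f=5, (2,1) g=1 f=5]; closed=[(1,1), (1,2)]

step 1: expand (1,2) (f=5, h=4) → closed; open now [(0,1) g=1 f=7, (0,2) g=2 f=7, (1,0) g=1 f=7, (1,3) g=2 f=5, (2,1) g=1 f=5]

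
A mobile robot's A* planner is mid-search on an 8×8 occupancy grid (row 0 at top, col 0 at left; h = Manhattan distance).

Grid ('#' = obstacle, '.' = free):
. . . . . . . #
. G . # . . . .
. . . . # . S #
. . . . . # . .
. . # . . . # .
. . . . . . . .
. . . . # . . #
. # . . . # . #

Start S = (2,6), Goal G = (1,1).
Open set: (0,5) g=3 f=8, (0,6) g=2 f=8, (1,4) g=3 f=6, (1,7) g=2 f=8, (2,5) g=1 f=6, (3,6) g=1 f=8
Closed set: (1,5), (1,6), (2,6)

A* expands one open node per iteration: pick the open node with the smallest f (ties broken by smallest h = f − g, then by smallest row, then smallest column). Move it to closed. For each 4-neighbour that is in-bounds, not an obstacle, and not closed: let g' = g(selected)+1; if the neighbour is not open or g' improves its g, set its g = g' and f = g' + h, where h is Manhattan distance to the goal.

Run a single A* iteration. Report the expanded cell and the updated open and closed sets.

expanded=(1,4); open=[(0,4) g=4 f=8, (0,5) g=3 f=8, (0,6) g=2 f=8, (1,7) g=2 f=8, (2,5) g=1 f=6, (3,6) g=1 f=8]; closed=[(1,4), (1,5), (1,6), (2,6)]

step 1: expand (1,4) (f=6, h=3) → closed; open now [(0,4) g=4 f=8, (0,5) g=3 f=8, (0,6) g=2 f=8, (1,7) g=2 f=8, (2,5) g=1 f=6, (3,6) g=1 f=8]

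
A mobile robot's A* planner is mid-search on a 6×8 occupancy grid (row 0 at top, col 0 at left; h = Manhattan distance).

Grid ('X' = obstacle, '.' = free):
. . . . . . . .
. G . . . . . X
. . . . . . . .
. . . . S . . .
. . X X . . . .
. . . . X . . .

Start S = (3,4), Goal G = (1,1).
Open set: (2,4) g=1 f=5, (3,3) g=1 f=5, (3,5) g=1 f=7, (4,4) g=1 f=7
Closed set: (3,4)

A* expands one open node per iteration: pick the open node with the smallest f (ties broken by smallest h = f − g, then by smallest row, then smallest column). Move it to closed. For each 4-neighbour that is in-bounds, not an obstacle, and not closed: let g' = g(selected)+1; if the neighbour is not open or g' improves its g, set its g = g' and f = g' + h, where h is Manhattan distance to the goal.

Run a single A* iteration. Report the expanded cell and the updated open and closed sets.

step 1: expand (2,4) (f=5, h=4) → closed; open now [(1,4) g=2 f=5, (2,3) g=2 f=5, (2,5) g=2 f=7, (3,3) g=1 f=5, (3,5) g=1 f=7, (4,4) g=1 f=7]

expanded=(2,4); open=[(1,4) g=2 f=5, (2,3) g=2 f=5, (2,5) g=2 f=7, (3,3) g=1 f=5, (3,5) g=1 f=7, (4,4) g=1 f=7]; closed=[(2,4), (3,4)]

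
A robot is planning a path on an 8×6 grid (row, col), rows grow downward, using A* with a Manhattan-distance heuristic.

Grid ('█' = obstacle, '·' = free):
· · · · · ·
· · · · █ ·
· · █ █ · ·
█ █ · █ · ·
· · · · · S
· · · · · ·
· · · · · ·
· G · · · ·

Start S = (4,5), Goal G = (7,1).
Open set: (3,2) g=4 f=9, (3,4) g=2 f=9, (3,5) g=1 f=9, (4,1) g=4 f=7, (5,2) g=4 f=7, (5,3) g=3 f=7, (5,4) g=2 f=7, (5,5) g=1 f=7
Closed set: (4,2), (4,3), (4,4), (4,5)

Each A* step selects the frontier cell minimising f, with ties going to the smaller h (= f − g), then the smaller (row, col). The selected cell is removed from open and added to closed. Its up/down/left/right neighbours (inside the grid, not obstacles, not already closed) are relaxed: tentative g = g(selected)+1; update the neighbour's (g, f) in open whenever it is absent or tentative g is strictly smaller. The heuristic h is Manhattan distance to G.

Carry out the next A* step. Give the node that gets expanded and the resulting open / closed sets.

step 1: expand (4,1) (f=7, h=3) → closed; open now [(3,2) g=4 f=9, (3,4) g=2 f=9, (3,5) g=1 f=9, (4,0) g=5 f=9, (5,1) g=5 f=7, (5,2) g=4 f=7, (5,3) g=3 f=7, (5,4) g=2 f=7, (5,5) g=1 f=7]

expanded=(4,1); open=[(3,2) g=4 f=9, (3,4) g=2 f=9, (3,5) g=1 f=9, (4,0) g=5 f=9, (5,1) g=5 f=7, (5,2) g=4 f=7, (5,3) g=3 f=7, (5,4) g=2 f=7, (5,5) g=1 f=7]; closed=[(4,1), (4,2), (4,3), (4,4), (4,5)]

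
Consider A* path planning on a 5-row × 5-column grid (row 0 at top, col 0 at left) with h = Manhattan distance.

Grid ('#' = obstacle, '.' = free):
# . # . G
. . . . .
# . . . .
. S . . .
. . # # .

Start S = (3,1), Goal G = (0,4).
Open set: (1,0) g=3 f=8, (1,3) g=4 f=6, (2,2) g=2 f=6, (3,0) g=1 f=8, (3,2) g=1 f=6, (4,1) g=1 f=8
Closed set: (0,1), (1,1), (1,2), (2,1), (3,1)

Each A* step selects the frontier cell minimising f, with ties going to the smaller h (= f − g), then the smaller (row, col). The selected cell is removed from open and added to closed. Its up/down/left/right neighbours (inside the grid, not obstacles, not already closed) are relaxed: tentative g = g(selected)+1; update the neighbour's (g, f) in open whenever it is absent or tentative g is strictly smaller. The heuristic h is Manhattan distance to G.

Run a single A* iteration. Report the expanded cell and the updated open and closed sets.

step 1: expand (1,3) (f=6, h=2) → closed; open now [(0,3) g=5 f=6, (1,0) g=3 f=8, (1,4) g=5 f=6, (2,2) g=2 f=6, (2,3) g=5 f=8, (3,0) g=1 f=8, (3,2) g=1 f=6, (4,1) g=1 f=8]

expanded=(1,3); open=[(0,3) g=5 f=6, (1,0) g=3 f=8, (1,4) g=5 f=6, (2,2) g=2 f=6, (2,3) g=5 f=8, (3,0) g=1 f=8, (3,2) g=1 f=6, (4,1) g=1 f=8]; closed=[(0,1), (1,1), (1,2), (1,3), (2,1), (3,1)]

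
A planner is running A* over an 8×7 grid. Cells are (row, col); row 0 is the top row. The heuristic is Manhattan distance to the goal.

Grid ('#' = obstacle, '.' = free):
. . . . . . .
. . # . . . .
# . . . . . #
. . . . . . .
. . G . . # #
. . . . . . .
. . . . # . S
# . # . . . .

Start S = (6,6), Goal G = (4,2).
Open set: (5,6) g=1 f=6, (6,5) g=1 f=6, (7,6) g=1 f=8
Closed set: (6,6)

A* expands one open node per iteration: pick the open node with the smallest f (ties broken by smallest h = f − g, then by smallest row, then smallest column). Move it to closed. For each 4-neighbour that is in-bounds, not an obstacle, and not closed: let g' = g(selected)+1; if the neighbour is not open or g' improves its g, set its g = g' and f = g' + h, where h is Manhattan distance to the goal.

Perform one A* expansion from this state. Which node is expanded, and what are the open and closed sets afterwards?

expanded=(5,6); open=[(5,5) g=2 f=6, (6,5) g=1 f=6, (7,6) g=1 f=8]; closed=[(5,6), (6,6)]

step 1: expand (5,6) (f=6, h=5) → closed; open now [(5,5) g=2 f=6, (6,5) g=1 f=6, (7,6) g=1 f=8]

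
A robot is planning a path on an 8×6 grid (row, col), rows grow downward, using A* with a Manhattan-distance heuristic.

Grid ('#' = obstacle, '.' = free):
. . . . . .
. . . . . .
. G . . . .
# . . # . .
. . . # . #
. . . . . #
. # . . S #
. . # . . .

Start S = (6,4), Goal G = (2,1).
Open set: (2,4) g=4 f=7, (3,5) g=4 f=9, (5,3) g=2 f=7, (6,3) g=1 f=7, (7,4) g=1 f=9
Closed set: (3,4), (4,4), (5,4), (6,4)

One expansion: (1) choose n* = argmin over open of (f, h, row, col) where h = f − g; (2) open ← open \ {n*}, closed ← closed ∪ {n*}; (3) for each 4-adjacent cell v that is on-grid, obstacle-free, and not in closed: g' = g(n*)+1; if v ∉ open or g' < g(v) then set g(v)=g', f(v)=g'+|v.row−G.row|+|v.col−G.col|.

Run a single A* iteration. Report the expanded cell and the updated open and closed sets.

step 1: expand (2,4) (f=7, h=3) → closed; open now [(1,4) g=5 f=9, (2,3) g=5 f=7, (2,5) g=5 f=9, (3,5) g=4 f=9, (5,3) g=2 f=7, (6,3) g=1 f=7, (7,4) g=1 f=9]

expanded=(2,4); open=[(1,4) g=5 f=9, (2,3) g=5 f=7, (2,5) g=5 f=9, (3,5) g=4 f=9, (5,3) g=2 f=7, (6,3) g=1 f=7, (7,4) g=1 f=9]; closed=[(2,4), (3,4), (4,4), (5,4), (6,4)]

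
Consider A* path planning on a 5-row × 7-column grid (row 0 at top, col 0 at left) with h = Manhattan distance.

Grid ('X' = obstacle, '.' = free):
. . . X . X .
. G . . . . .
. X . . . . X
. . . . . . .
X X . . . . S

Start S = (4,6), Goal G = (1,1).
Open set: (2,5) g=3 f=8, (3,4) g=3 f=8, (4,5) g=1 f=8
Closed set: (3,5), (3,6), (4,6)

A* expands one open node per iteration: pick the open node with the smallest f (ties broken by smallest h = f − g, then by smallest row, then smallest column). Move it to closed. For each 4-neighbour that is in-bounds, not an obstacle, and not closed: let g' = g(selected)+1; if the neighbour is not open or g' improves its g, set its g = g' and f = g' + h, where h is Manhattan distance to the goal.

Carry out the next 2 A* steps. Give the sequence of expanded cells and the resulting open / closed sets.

step 1: expand (2,5) (f=8, h=5) → closed; open now [(1,5) g=4 f=8, (2,4) g=4 f=8, (3,4) g=3 f=8, (4,5) g=1 f=8]
step 2: expand (1,5) (f=8, h=4) → closed; open now [(1,4) g=5 f=8, (1,6) g=5 f=10, (2,4) g=4 f=8, (3,4) g=3 f=8, (4,5) g=1 f=8]

order=[(2,5) → (1,5)]; open=[(1,4) g=5 f=8, (1,6) g=5 f=10, (2,4) g=4 f=8, (3,4) g=3 f=8, (4,5) g=1 f=8]; closed=[(1,5), (2,5), (3,5), (3,6), (4,6)]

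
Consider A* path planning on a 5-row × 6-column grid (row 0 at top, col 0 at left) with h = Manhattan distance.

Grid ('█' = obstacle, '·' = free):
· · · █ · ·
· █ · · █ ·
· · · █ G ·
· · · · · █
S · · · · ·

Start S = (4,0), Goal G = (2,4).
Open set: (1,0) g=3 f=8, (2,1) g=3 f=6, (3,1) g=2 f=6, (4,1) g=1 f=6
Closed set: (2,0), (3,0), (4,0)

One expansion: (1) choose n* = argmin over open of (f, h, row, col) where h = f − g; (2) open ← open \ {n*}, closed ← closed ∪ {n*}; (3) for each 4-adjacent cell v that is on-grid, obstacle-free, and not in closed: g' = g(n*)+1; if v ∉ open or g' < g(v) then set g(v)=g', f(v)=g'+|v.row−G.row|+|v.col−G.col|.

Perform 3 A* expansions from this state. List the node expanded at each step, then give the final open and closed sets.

order=[(2,1) → (2,2) → (3,1)]; open=[(1,0) g=3 f=8, (1,2) g=5 f=8, (3,2) g=3 f=6, (4,1) g=1 f=6]; closed=[(2,0), (2,1), (2,2), (3,0), (3,1), (4,0)]

step 1: expand (2,1) (f=6, h=3) → closed; open now [(1,0) g=3 f=8, (2,2) g=4 f=6, (3,1) g=2 f=6, (4,1) g=1 f=6]
step 2: expand (2,2) (f=6, h=2) → closed; open now [(1,0) g=3 f=8, (1,2) g=5 f=8, (3,1) g=2 f=6, (3,2) g=5 f=8, (4,1) g=1 f=6]
step 3: expand (3,1) (f=6, h=4) → closed; open now [(1,0) g=3 f=8, (1,2) g=5 f=8, (3,2) g=3 f=6, (4,1) g=1 f=6]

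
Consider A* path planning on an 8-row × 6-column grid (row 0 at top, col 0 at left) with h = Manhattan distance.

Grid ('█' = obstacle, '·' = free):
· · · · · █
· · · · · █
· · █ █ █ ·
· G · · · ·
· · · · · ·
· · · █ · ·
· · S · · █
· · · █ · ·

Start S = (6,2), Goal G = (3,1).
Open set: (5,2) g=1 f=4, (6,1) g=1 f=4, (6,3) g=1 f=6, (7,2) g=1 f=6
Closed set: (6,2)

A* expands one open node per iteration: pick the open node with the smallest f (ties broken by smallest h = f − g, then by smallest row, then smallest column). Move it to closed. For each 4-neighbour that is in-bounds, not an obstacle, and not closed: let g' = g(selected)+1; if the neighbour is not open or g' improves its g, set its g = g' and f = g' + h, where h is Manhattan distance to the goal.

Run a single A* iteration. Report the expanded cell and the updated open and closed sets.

step 1: expand (5,2) (f=4, h=3) → closed; open now [(4,2) g=2 f=4, (5,1) g=2 f=4, (6,1) g=1 f=4, (6,3) g=1 f=6, (7,2) g=1 f=6]

expanded=(5,2); open=[(4,2) g=2 f=4, (5,1) g=2 f=4, (6,1) g=1 f=4, (6,3) g=1 f=6, (7,2) g=1 f=6]; closed=[(5,2), (6,2)]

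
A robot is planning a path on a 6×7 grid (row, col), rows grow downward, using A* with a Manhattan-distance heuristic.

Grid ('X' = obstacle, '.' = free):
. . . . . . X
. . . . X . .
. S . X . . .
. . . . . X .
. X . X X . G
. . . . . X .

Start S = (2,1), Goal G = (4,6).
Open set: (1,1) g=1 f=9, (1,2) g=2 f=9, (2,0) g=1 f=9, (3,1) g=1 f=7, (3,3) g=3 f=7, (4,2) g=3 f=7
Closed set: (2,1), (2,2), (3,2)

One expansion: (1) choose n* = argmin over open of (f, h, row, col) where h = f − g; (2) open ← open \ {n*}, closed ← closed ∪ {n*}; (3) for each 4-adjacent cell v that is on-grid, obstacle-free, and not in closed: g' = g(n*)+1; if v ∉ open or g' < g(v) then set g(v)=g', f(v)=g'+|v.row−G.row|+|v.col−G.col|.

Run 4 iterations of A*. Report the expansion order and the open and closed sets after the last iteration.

step 1: expand (3,3) (f=7, h=4) → closed; open now [(1,1) g=1 f=9, (1,2) g=2 f=9, (2,0) g=1 f=9, (3,1) g=1 f=7, (3,4) g=4 f=7, (4,2) g=3 f=7]
step 2: expand (3,4) (f=7, h=3) → closed; open now [(1,1) g=1 f=9, (1,2) g=2 f=9, (2,0) g=1 f=9, (2,4) g=5 f=9, (3,1) g=1 f=7, (4,2) g=3 f=7]
step 3: expand (4,2) (f=7, h=4) → closed; open now [(1,1) g=1 f=9, (1,2) g=2 f=9, (2,0) g=1 f=9, (2,4) g=5 f=9, (3,1) g=1 f=7, (5,2) g=4 f=9]
step 4: expand (3,1) (f=7, h=6) → closed; open now [(1,1) g=1 f=9, (1,2) g=2 f=9, (2,0) g=1 f=9, (2,4) g=5 f=9, (3,0) g=2 f=9, (5,2) g=4 f=9]

order=[(3,3) → (3,4) → (4,2) → (3,1)]; open=[(1,1) g=1 f=9, (1,2) g=2 f=9, (2,0) g=1 f=9, (2,4) g=5 f=9, (3,0) g=2 f=9, (5,2) g=4 f=9]; closed=[(2,1), (2,2), (3,1), (3,2), (3,3), (3,4), (4,2)]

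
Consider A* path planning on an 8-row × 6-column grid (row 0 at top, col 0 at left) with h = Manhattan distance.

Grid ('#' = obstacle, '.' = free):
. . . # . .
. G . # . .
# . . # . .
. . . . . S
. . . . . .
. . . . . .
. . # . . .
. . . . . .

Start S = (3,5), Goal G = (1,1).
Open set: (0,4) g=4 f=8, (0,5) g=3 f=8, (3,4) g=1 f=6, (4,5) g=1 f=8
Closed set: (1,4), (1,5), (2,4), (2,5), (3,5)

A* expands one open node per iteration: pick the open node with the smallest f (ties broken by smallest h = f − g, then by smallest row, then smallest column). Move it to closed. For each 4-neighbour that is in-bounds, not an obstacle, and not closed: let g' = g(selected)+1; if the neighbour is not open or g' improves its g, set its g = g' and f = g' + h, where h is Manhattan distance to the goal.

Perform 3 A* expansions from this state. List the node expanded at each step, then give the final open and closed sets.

step 1: expand (3,4) (f=6, h=5) → closed; open now [(0,4) g=4 f=8, (0,5) g=3 f=8, (3,3) g=2 f=6, (4,4) g=2 f=8, (4,5) g=1 f=8]
step 2: expand (3,3) (f=6, h=4) → closed; open now [(0,4) g=4 f=8, (0,5) g=3 f=8, (3,2) g=3 f=6, (4,3) g=3 f=8, (4,4) g=2 f=8, (4,5) g=1 f=8]
step 3: expand (3,2) (f=6, h=3) → closed; open now [(0,4) g=4 f=8, (0,5) g=3 f=8, (2,2) g=4 f=6, (3,1) g=4 f=6, (4,2) g=4 f=8, (4,3) g=3 f=8, (4,4) g=2 f=8, (4,5) g=1 f=8]

order=[(3,4) → (3,3) → (3,2)]; open=[(0,4) g=4 f=8, (0,5) g=3 f=8, (2,2) g=4 f=6, (3,1) g=4 f=6, (4,2) g=4 f=8, (4,3) g=3 f=8, (4,4) g=2 f=8, (4,5) g=1 f=8]; closed=[(1,4), (1,5), (2,4), (2,5), (3,2), (3,3), (3,4), (3,5)]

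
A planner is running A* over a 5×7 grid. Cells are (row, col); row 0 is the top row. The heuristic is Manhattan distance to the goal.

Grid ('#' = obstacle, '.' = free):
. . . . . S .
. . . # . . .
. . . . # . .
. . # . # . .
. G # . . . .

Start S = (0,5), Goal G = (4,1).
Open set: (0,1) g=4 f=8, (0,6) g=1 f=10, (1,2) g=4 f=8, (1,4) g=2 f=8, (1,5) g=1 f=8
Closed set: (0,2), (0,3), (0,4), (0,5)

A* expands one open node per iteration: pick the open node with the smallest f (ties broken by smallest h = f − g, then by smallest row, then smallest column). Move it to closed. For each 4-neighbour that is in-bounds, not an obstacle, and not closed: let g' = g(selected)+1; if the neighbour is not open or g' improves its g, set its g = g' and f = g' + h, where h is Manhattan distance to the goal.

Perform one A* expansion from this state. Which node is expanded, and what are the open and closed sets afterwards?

expanded=(0,1); open=[(0,0) g=5 f=10, (0,6) g=1 f=10, (1,1) g=5 f=8, (1,2) g=4 f=8, (1,4) g=2 f=8, (1,5) g=1 f=8]; closed=[(0,1), (0,2), (0,3), (0,4), (0,5)]

step 1: expand (0,1) (f=8, h=4) → closed; open now [(0,0) g=5 f=10, (0,6) g=1 f=10, (1,1) g=5 f=8, (1,2) g=4 f=8, (1,4) g=2 f=8, (1,5) g=1 f=8]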